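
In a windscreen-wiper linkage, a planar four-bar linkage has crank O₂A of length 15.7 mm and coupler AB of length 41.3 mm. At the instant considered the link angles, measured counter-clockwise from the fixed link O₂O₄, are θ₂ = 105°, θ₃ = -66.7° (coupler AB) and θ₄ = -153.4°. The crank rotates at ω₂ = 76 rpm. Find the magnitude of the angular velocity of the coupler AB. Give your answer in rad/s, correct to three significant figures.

2.97

ω₂ = 7.959 rad/s (from 76 rpm).
Differentiating the loop-closure r₂e^{iθ₂}+r₃e^{iθ₃}=r₁+r₄e^{iθ₄} gives r₂ω₂e^{iθ₂}+r₃ω₃e^{iθ₃}=r₄ω₄e^{iθ₄}.
Eliminating the other unknown: ω₃ = r₂ω₂ sin(θ₄−θ₂) / [r₃ sin(θ₃−θ₄)].
Numerator sine = +0.97958; denominator sine = +0.99834.
Result = 0.0157·7.959·(+0.97958) / (0.0413·(+0.99834)) = +2.9686 rad/s; magnitude 2.9686 rad/s.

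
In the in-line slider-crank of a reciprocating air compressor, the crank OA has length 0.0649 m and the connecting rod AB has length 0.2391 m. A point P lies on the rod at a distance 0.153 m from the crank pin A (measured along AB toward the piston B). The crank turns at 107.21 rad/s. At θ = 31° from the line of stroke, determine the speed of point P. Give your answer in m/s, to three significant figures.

4.65

ω = 107.2 rad/s.  Crank-pin speed |V_A| = rω = 6.9579 m/s, perpendicular to OA.
Rod angle: sinφ = −(r/L) sinθ ⇒ φ = -8.036°; ω_rod = −rω cosθ/√(L²−r²sin²θ) = -25.191 rad/s.
V_P = V_A + ω_rod × AP, with AP = 0.153 m along the rod.
Components: V_Px = −rω sinθ − a·ω_rod·sinφ = -4.1224 m/s;  V_Py = rω cosθ + a·ω_rod·cosφ = +2.1477 m/s.
|V_P| = √(V_Px² + V_Py²) = 4.6483 m/s.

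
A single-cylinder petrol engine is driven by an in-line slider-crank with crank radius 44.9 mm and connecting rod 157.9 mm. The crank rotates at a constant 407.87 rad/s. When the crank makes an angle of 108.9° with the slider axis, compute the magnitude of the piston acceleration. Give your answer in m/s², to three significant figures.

4140

ω = 407.9 rad/s
x(θ) = r cosθ + √(L² − r² sin²θ); with ω constant, a = ω²·d²x/dθ².
d²x/dθ² = −r cosθ − r²(cos2θ)/√u − r⁴ sin²2θ/(4u^{3/2}),  u = L² − r² sin²θ = 0.0231279 m².
Substituting r = 0.0449 m, L = 0.1579 m, θ = 108.9°: d²x/dθ² = +0.02491 m.
a = ω²·d²x/dθ² = (407.9)²·(+0.02491) = +4144 m/s²;  |a| = 4144 m/s².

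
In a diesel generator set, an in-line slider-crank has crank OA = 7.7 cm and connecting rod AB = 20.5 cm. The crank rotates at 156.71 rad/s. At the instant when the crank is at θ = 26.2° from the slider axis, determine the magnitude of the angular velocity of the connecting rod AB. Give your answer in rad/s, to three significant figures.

ω = 156.7 rad/s
The rod makes angle φ with the slider axis where L sinφ = r sinθ; differentiating, L cosφ·φ̇ = r ω cosθ.
L cosφ = √(L² − r² sin²θ) = 0.20216 m.
|ω_rod| = r ω |cosθ| / √(L² − r² sin²θ) = 0.077·156.7·0.89726/0.20216 = 53.556 rad/s.

53.6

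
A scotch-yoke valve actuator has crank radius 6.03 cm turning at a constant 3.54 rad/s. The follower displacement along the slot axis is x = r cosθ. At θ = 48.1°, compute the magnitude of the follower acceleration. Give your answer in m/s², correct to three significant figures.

0.505

ω = 3.54 rad/s
x = r cosθ ⇒ ẍ = −rω² cosθ (ω constant).
|a| = rω²|cosθ| = 0.0603·(3.54)²·|cos 48.1°| = 0.50465 m/s².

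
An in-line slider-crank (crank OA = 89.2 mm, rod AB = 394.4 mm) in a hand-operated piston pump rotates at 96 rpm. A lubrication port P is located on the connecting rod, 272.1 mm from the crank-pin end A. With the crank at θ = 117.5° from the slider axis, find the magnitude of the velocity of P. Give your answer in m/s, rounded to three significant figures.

ω = 10.05 rad/s.  Crank-pin speed |V_A| = rω = 0.89674 m/s, perpendicular to OA.
Rod angle: sinφ = −(r/L) sinθ ⇒ φ = -11.573°; ω_rod = −rω cosθ/√(L²−r²sin²θ) = +1.0717 rad/s.
V_P = V_A + ω_rod × AP, with AP = 0.2721 m along the rod.
Components: V_Px = −rω sinθ − a·ω_rod·sinφ = -0.73692 m/s;  V_Py = rω cosθ + a·ω_rod·cosφ = -0.1284 m/s.
|V_P| = √(V_Px² + V_Py²) = 0.74802 m/s.

0.748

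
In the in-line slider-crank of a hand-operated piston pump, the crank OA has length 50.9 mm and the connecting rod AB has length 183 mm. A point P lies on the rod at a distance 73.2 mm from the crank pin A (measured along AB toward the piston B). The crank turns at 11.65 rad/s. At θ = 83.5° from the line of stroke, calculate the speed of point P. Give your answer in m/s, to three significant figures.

0.598

ω = 11.65 rad/s.  Crank-pin speed |V_A| = rω = 0.59298 m/s, perpendicular to OA.
Rod angle: sinφ = −(r/L) sinθ ⇒ φ = -16.043°; ω_rod = −rω cosθ/√(L²−r²sin²θ) = -0.38168 rad/s.
V_P = V_A + ω_rod × AP, with AP = 0.0732 m along the rod.
Components: V_Px = −rω sinθ − a·ω_rod·sinφ = -0.59689 m/s;  V_Py = rω cosθ + a·ω_rod·cosφ = +0.040277 m/s.
|V_P| = √(V_Px² + V_Py²) = 0.59825 m/s.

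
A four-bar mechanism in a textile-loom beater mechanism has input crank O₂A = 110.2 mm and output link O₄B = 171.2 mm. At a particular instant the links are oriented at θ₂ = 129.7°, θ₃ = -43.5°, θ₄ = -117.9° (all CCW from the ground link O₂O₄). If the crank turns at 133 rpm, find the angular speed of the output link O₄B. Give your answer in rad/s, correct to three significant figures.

1.10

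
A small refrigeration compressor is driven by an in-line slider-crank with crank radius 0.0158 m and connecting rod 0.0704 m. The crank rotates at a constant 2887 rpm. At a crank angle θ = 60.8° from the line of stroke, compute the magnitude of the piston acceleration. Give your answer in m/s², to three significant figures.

ω = 2π·2887/60 = 302.3 rad/s
x(θ) = r cosθ + √(L² − r² sin²θ); with ω constant, a = ω²·d²x/dθ².
d²x/dθ² = −r cosθ − r²(cos2θ)/√u − r⁴ sin²2θ/(4u^{3/2}),  u = L² − r² sin²θ = 0.00476594 m².
Substituting r = 0.0158 m, L = 0.0704 m, θ = 60.8°: d²x/dθ² = -0.0058478 m.
a = ω²·d²x/dθ² = (302.3)²·(-0.0058478) = -534.49 m/s²;  |a| = 534.49 m/s².

534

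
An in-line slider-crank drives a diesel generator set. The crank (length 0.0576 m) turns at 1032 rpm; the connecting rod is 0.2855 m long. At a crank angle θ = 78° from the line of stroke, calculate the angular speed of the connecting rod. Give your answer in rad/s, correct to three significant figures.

4.62

ω = 108.1 rad/s (converted from 1032 rpm).
The rod makes angle φ with the slider axis where L sinφ = r sinθ; differentiating, L cosφ·φ̇ = r ω cosθ.
L cosφ = √(L² − r² sin²θ) = 0.27989 m.
|ω_rod| = r ω |cosθ| / √(L² − r² sin²θ) = 0.0576·108.1·0.20791/0.27989 = 4.6241 rad/s.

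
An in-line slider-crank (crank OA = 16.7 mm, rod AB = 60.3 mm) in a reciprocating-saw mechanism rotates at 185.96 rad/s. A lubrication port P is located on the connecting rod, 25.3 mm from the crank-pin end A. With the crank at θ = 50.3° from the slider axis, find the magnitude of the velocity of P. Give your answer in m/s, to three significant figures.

2.82

ω = 186 rad/s.  Crank-pin speed |V_A| = rω = 3.1055 m/s, perpendicular to OA.
Rod angle: sinφ = −(r/L) sinθ ⇒ φ = -12.303°; ω_rod = −rω cosθ/√(L²−r²sin²θ) = -33.671 rad/s.
V_P = V_A + ω_rod × AP, with AP = 0.0253 m along the rod.
Components: V_Px = −rω sinθ − a·ω_rod·sinφ = -2.5709 m/s;  V_Py = rω cosθ + a·ω_rod·cosφ = +1.1514 m/s.
|V_P| = √(V_Px² + V_Py²) = 2.817 m/s.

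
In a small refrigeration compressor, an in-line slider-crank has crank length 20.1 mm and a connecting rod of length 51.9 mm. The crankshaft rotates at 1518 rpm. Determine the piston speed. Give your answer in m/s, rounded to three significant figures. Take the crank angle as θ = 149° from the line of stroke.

ω = 2π·1518/60 = 159 rad/s
For an in-line slider-crank, x = r cosθ + √(L² − r² sin²θ), so v = −rω sinθ·[1 + r cosθ/√(L² − r² sin²θ)].
With r = 0.0201 m, L = 0.0519 m, θ = 149°: √(L² − r² sin²θ) = 0.050857 m.
v = −0.0201·159·0.51504·[1 + 0.0201·-0.85717/0.050857] = -1.0881 m/s.
|v| = 1.0881 m/s.

1.09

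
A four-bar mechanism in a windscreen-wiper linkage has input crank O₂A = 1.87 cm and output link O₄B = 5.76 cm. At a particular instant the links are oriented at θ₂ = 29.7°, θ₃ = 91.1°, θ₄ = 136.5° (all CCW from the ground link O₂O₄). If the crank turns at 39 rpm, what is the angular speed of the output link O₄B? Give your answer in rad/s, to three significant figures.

1.63

ω₂ = 4.084 rad/s (from 39 rpm).
Differentiating the loop-closure r₂e^{iθ₂}+r₃e^{iθ₃}=r₁+r₄e^{iθ₄} gives r₂ω₂e^{iθ₂}+r₃ω₃e^{iθ₃}=r₄ω₄e^{iθ₄}.
Eliminating the other unknown: ω₄ = r₂ω₂ sin(θ₂−θ₃) / [r₄ sin(θ₄−θ₃)].
Numerator sine = -0.87798; denominator sine = +0.71203.
Result = 0.0187·4.084·(-0.87798) / (0.0576·(+0.71203)) = -1.6349 rad/s; magnitude 1.6349 rad/s.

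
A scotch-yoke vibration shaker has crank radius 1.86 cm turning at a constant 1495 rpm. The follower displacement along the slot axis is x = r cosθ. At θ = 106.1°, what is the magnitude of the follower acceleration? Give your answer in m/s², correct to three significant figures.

ω = 156.6 rad/s (from 1495 rpm).
x = r cosθ ⇒ ẍ = −rω² cosθ (ω constant).
|a| = rω²|cosθ| = 0.0186·(156.6)²·|cos 106.1°| = 126.42 m/s².

126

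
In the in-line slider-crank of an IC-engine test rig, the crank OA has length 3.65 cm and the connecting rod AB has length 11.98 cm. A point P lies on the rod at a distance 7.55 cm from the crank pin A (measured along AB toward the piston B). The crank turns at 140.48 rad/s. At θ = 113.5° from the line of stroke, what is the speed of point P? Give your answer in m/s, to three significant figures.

4.39

ω = 140.5 rad/s.  Crank-pin speed |V_A| = rω = 5.1275 m/s, perpendicular to OA.
Rod angle: sinφ = −(r/L) sinθ ⇒ φ = -16.225°; ω_rod = −rω cosθ/√(L²−r²sin²θ) = +17.775 rad/s.
V_P = V_A + ω_rod × AP, with AP = 0.0755 m along the rod.
Components: V_Px = −rω sinθ − a·ω_rod·sinφ = -4.3273 m/s;  V_Py = rω cosθ + a·ω_rod·cosφ = -0.75606 m/s.
|V_P| = √(V_Px² + V_Py²) = 4.3928 m/s.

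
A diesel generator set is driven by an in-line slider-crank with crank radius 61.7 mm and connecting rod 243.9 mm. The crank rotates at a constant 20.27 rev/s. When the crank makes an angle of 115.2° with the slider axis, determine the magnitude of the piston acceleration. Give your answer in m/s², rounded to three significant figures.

589

ω = 2π·20.3 = 127.4 rad/s
x(θ) = r cosθ + √(L² − r² sin²θ); with ω constant, a = ω²·d²x/dθ².
d²x/dθ² = −r cosθ − r²(cos2θ)/√u − r⁴ sin²2θ/(4u^{3/2}),  u = L² − r² sin²θ = 0.0563705 m².
Substituting r = 0.0617 m, L = 0.2439 m, θ = 115.2°: d²x/dθ² = +0.03633 m.
a = ω²·d²x/dθ² = (127.4)²·(+0.03633) = +589.3 m/s²;  |a| = 589.3 m/s².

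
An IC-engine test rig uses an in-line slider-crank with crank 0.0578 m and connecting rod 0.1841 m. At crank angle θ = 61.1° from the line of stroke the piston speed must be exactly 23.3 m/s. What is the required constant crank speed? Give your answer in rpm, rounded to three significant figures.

For an in-line slider-crank, |v_piston| = rω|sinθ|·[1 + r cosθ/√(L² − r² sin²θ)].
With r = 0.0578 m, L = 0.1841 m, θ = 61.1°: the bracketed kinematic factor |dx/dθ| = 0.058587 m.
ω = v/|dx/dθ| = 23.3/0.058587 = 397.7 rad/s.
N = 60ω/(2π) = 3797.7 rpm.

3800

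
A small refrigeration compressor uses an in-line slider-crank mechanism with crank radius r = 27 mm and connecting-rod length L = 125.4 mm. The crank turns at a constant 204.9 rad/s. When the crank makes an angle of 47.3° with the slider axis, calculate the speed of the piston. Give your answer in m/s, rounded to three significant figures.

4.67

ω = 204.9 rad/s
For an in-line slider-crank, x = r cosθ + √(L² − r² sin²θ), so v = −rω sinθ·[1 + r cosθ/√(L² − r² sin²θ)].
With r = 0.027 m, L = 0.1254 m, θ = 47.3°: √(L² − r² sin²θ) = 0.12382 m.
v = −0.027·204.9·0.73491·[1 + 0.027·0.67816/0.12382] = -4.667 m/s.
|v| = 4.667 m/s.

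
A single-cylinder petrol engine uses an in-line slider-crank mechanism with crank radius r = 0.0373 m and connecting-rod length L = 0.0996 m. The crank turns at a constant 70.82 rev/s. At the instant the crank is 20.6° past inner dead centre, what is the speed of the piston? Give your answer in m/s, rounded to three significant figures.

ω = 2π·70.8 = 445 rad/s
For an in-line slider-crank, x = r cosθ + √(L² − r² sin²θ), so v = −rω sinθ·[1 + r cosθ/√(L² − r² sin²θ)].
With r = 0.0373 m, L = 0.0996 m, θ = 20.6°: √(L² − r² sin²θ) = 0.098732 m.
v = −0.0373·445·0.35184·[1 + 0.0373·0.93606/0.098732] = -7.9049 m/s.
|v| = 7.9049 m/s.

7.90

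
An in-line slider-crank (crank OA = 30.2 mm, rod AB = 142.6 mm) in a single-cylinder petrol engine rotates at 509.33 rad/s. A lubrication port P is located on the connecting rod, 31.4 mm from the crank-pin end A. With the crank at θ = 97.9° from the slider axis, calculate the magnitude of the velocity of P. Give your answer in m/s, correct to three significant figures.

ω = 509.3 rad/s.  Crank-pin speed |V_A| = rω = 15.382 m/s, perpendicular to OA.
Rod angle: sinφ = −(r/L) sinθ ⇒ φ = -12.109°; ω_rod = −rω cosθ/√(L²−r²sin²θ) = +15.163 rad/s.
V_P = V_A + ω_rod × AP, with AP = 0.0314 m along the rod.
Components: V_Px = −rω sinθ − a·ω_rod·sinφ = -15.136 m/s;  V_Py = rω cosθ + a·ω_rod·cosφ = -1.6486 m/s.
|V_P| = √(V_Px² + V_Py²) = 15.225 m/s.

15.2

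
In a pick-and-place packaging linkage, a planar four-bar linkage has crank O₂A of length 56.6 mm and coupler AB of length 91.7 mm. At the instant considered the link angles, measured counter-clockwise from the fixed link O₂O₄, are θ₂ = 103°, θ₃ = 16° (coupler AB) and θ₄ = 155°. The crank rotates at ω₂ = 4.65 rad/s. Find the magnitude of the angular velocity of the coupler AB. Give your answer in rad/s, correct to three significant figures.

3.45

ω₂ = 4.65 rad/s
Differentiating the loop-closure r₂e^{iθ₂}+r₃e^{iθ₃}=r₁+r₄e^{iθ₄} gives r₂ω₂e^{iθ₂}+r₃ω₃e^{iθ₃}=r₄ω₄e^{iθ₄}.
Eliminating the other unknown: ω₃ = r₂ω₂ sin(θ₄−θ₂) / [r₃ sin(θ₃−θ₄)].
Numerator sine = +0.78801; denominator sine = -0.65606.
Result = 0.0566·4.65·(+0.78801) / (0.0917·(-0.65606)) = -3.4474 rad/s; magnitude 3.4474 rad/s.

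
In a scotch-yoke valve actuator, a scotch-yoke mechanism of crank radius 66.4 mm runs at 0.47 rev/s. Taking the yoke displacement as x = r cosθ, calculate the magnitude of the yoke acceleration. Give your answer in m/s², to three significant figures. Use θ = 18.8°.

ω = 2.953 rad/s (from 0.47 rev/s).
x = r cosθ ⇒ ẍ = −rω² cosθ (ω constant).
|a| = rω²|cosθ| = 0.0664·(2.953)²·|cos 18.8°| = 0.54817 m/s².

0.548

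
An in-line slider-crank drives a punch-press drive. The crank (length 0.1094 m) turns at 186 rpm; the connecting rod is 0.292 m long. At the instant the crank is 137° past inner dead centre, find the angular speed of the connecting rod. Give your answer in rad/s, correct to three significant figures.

5.52

ω = 19.48 rad/s (converted from 186 rpm).
The rod makes angle φ with the slider axis where L sinφ = r sinθ; differentiating, L cosφ·φ̇ = r ω cosθ.
L cosφ = √(L² − r² sin²θ) = 0.28231 m.
|ω_rod| = r ω |cosθ| / √(L² − r² sin²θ) = 0.1094·19.48·0.73135/0.28231 = 5.5203 rad/s.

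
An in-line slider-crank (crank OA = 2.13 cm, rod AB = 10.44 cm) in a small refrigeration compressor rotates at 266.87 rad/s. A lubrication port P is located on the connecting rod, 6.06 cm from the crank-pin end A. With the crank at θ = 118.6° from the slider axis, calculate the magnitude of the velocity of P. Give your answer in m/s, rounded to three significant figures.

ω = 266.9 rad/s.  Crank-pin speed |V_A| = rω = 5.6843 m/s, perpendicular to OA.
Rod angle: sinφ = −(r/L) sinθ ⇒ φ = -10.319°; ω_rod = −rω cosθ/√(L²−r²sin²θ) = +26.492 rad/s.
V_P = V_A + ω_rod × AP, with AP = 0.0606 m along the rod.
Components: V_Px = −rω sinθ − a·ω_rod·sinφ = -4.7032 m/s;  V_Py = rω cosθ + a·ω_rod·cosφ = -1.1416 m/s.
|V_P| = √(V_Px² + V_Py²) = 4.8397 m/s.

4.84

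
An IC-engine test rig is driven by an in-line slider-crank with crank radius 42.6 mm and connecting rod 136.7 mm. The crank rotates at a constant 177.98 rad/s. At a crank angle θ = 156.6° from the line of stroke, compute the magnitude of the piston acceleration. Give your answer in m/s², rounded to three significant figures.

ω = 178 rad/s
x(θ) = r cosθ + √(L² − r² sin²θ); with ω constant, a = ω²·d²x/dθ².
d²x/dθ² = −r cosθ − r²(cos2θ)/√u − r⁴ sin²2θ/(4u^{3/2}),  u = L² − r² sin²θ = 0.0184007 m².
Substituting r = 0.0426 m, L = 0.1367 m, θ = 156.6°: d²x/dθ² = +0.029763 m.
a = ω²·d²x/dθ² = (178)²·(+0.029763) = +942.8 m/s²;  |a| = 942.8 m/s².

943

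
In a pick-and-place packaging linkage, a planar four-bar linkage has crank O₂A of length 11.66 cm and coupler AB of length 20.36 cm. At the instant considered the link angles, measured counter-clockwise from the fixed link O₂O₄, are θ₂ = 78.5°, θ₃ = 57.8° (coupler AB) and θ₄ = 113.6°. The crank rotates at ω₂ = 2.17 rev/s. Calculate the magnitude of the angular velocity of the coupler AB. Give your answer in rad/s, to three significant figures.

5.43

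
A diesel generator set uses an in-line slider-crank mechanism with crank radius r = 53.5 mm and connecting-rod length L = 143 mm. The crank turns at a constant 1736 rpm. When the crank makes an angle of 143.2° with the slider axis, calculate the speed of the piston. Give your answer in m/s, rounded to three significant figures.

ω = 2π·1736/60 = 181.8 rad/s
For an in-line slider-crank, x = r cosθ + √(L² − r² sin²θ), so v = −rω sinθ·[1 + r cosθ/√(L² − r² sin²θ)].
With r = 0.0535 m, L = 0.143 m, θ = 143.2°: √(L² − r² sin²θ) = 0.13936 m.
v = −0.0535·181.8·0.59902·[1 + 0.0535·-0.80073/0.13936] = -4.0352 m/s.
|v| = 4.0352 m/s.

4.04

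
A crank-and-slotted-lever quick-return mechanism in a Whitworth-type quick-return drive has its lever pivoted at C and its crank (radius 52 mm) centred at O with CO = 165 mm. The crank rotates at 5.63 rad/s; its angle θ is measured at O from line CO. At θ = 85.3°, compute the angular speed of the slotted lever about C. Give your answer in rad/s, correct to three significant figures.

0.612

ω = 5.63 rad/s
Crank pin A relative to C: A = (d + r cosθ, r sinθ); lever angle φ = atan2(r sinθ, d + r cosθ).
Differentiating tanφ: φ̇ = rω(d cosθ + r)/(d² + r² + 2dr cosθ).
d² + r² + 2dr cosθ = |CA|² = 0.0313351 m²;  d cosθ + r = +0.06552 m.
|ω_lever| = |0.052·5.63·+0.06552| / 0.0313351 = 0.61214 rad/s.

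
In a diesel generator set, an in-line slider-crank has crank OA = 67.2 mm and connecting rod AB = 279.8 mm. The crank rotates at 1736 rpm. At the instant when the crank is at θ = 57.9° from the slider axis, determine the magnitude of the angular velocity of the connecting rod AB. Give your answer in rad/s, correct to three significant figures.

ω = 181.8 rad/s (converted from 1736 rpm).
The rod makes angle φ with the slider axis where L sinφ = r sinθ; differentiating, L cosφ·φ̇ = r ω cosθ.
L cosφ = √(L² − r² sin²θ) = 0.27395 m.
|ω_rod| = r ω |cosθ| / √(L² − r² sin²θ) = 0.0672·181.8·0.53140/0.27395 = 23.697 rad/s.

23.7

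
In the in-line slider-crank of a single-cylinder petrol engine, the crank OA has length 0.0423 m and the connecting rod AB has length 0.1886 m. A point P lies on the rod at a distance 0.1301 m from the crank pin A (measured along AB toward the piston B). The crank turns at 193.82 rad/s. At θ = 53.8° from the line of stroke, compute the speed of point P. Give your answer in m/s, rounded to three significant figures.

ω = 193.8 rad/s.  Crank-pin speed |V_A| = rω = 8.1986 m/s, perpendicular to OA.
Rod angle: sinφ = −(r/L) sinθ ⇒ φ = -10.427°; ω_rod = −rω cosθ/√(L²−r²sin²θ) = -26.105 rad/s.
V_P = V_A + ω_rod × AP, with AP = 0.1301 m along the rod.
Components: V_Px = −rω sinθ − a·ω_rod·sinφ = -7.2306 m/s;  V_Py = rω cosθ + a·ω_rod·cosφ = +1.5019 m/s.
|V_P| = √(V_Px² + V_Py²) = 7.385 m/s.

7.38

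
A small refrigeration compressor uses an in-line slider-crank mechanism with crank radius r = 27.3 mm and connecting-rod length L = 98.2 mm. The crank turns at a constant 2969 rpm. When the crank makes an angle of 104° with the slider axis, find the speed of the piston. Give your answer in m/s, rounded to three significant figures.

7.66

ω = 2π·2969/60 = 310.9 rad/s
For an in-line slider-crank, x = r cosθ + √(L² − r² sin²θ), so v = −rω sinθ·[1 + r cosθ/√(L² − r² sin²θ)].
With r = 0.0273 m, L = 0.0982 m, θ = 104°: √(L² − r² sin²θ) = 0.09456 m.
v = −0.0273·310.9·0.97030·[1 + 0.0273·-0.24192/0.09456] = -7.6606 m/s.
|v| = 7.6606 m/s.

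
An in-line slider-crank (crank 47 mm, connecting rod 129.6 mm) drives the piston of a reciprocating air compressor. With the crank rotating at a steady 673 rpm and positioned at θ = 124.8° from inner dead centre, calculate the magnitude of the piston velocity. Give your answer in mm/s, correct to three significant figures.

ω = 2π·673/60 = 70.48 rad/s
For an in-line slider-crank, x = r cosθ + √(L² − r² sin²θ), so v = −rω sinθ·[1 + r cosθ/√(L² − r² sin²θ)].
With r = 0.047 m, L = 0.1296 m, θ = 124.8°: √(L² − r² sin²θ) = 0.12372 m.
v = −0.047·70.48·0.82115·[1 + 0.047·-0.57071/0.12372] = -2.1303 m/s.
|v| = 2.1303 m/s = 2130.3 mm/s.

2130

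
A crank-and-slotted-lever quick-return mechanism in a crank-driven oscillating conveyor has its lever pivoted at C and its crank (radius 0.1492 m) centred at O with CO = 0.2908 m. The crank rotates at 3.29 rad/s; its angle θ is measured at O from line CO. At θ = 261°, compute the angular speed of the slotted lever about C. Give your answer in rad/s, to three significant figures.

0.546

ω = 3.29 rad/s
Crank pin A relative to C: A = (d + r cosθ, r sinθ); lever angle φ = atan2(r sinθ, d + r cosθ).
Differentiating tanφ: φ̇ = rω(d cosθ + r)/(d² + r² + 2dr cosθ).
d² + r² + 2dr cosθ = |CA|² = 0.0932507 m²;  d cosθ + r = +0.10371 m.
|ω_lever| = |0.1492·3.29·+0.10371| / 0.0932507 = 0.54592 rad/s.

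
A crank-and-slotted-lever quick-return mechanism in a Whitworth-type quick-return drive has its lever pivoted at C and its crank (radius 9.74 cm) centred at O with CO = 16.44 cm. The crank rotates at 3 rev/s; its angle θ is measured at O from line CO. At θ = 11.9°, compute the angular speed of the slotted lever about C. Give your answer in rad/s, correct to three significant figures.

ω = 18.85 rad/s (from 3 rev/s).
Crank pin A relative to C: A = (d + r cosθ, r sinθ); lever angle φ = atan2(r sinθ, d + r cosθ).
Differentiating tanφ: φ̇ = rω(d cosθ + r)/(d² + r² + 2dr cosθ).
d² + r² + 2dr cosθ = |CA|² = 0.067851 m²;  d cosθ + r = +0.25827 m.
|ω_lever| = |0.0974·18.85·+0.25827| / 0.067851 = 6.9883 rad/s.

6.99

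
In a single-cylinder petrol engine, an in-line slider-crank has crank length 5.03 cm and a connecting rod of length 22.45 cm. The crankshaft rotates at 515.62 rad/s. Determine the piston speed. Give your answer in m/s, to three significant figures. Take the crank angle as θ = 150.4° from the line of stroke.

10.3

ω = 515.6 rad/s
For an in-line slider-crank, x = r cosθ + √(L² − r² sin²θ), so v = −rω sinθ·[1 + r cosθ/√(L² − r² sin²θ)].
With r = 0.0503 m, L = 0.2245 m, θ = 150.4°: √(L² − r² sin²θ) = 0.22312 m.
v = −0.0503·515.6·0.49394·[1 + 0.0503·-0.86949/0.22312] = -10.3 m/s.
|v| = 10.3 m/s.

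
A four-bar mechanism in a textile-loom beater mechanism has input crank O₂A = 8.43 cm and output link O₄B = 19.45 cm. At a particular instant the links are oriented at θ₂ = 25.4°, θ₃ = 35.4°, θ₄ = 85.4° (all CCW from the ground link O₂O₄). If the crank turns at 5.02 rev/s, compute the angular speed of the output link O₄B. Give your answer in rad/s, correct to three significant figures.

3.10

ω₂ = 31.54 rad/s (from 5.02 rev/s).
Differentiating the loop-closure r₂e^{iθ₂}+r₃e^{iθ₃}=r₁+r₄e^{iθ₄} gives r₂ω₂e^{iθ₂}+r₃ω₃e^{iθ₃}=r₄ω₄e^{iθ₄}.
Eliminating the other unknown: ω₄ = r₂ω₂ sin(θ₂−θ₃) / [r₄ sin(θ₄−θ₃)].
Numerator sine = -0.17365; denominator sine = +0.76604.
Result = 0.0843·31.54·(-0.17365) / (0.1945·(+0.76604)) = -3.0989 rad/s; magnitude 3.0989 rad/s.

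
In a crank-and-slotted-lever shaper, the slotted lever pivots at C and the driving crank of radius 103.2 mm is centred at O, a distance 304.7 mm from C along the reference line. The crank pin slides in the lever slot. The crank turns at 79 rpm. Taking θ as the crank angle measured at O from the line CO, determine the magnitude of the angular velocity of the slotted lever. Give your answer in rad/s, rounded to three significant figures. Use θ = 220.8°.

ω = 8.273 rad/s (from 79 rpm).
Crank pin A relative to C: A = (d + r cosθ, r sinθ); lever angle φ = atan2(r sinθ, d + r cosθ).
Differentiating tanφ: φ̇ = rω(d cosθ + r)/(d² + r² + 2dr cosθ).
d² + r² + 2dr cosθ = |CA|² = 0.0558849 m²;  d cosθ + r = -0.12746 m.
|ω_lever| = |0.1032·8.273·-0.12746| / 0.0558849 = 1.9472 rad/s.

1.95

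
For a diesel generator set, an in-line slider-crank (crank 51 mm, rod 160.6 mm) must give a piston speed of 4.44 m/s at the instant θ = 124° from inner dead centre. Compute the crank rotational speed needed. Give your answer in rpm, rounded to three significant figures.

1230

For an in-line slider-crank, |v_piston| = rω|sinθ|·[1 + r cosθ/√(L² − r² sin²θ)].
With r = 0.051 m, L = 0.1606 m, θ = 124°: the bracketed kinematic factor |dx/dθ| = 0.034498 m.
ω = v/|dx/dθ| = 4.44/0.034498 = 128.7 rad/s.
N = 60ω/(2π) = 1229 rpm.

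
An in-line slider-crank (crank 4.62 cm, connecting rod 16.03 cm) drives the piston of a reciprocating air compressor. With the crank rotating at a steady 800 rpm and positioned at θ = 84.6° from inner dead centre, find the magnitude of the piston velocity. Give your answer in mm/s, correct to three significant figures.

3960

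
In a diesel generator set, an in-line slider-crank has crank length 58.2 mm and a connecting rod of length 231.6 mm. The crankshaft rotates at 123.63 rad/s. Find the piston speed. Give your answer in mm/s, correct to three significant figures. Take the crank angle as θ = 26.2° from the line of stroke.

3900

ω = 123.6 rad/s
For an in-line slider-crank, x = r cosθ + √(L² − r² sin²θ), so v = −rω sinθ·[1 + r cosθ/√(L² − r² sin²θ)].
With r = 0.0582 m, L = 0.2316 m, θ = 26.2°: √(L² − r² sin²θ) = 0.23017 m.
v = −0.0582·123.6·0.44151·[1 + 0.0582·0.89726/0.23017] = -3.8975 m/s.
|v| = 3.8975 m/s = 3897.5 mm/s.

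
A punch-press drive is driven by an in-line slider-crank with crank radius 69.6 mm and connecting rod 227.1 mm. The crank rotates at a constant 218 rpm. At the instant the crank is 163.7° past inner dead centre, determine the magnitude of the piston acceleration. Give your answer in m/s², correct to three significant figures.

25.3

ω = 2π·218/60 = 22.83 rad/s
x(θ) = r cosθ + √(L² − r² sin²θ); with ω constant, a = ω²·d²x/dθ².
d²x/dθ² = −r cosθ − r²(cos2θ)/√u − r⁴ sin²2θ/(4u^{3/2}),  u = L² − r² sin²θ = 0.0511928 m².
Substituting r = 0.0696 m, L = 0.2271 m, θ = 163.7°: d²x/dθ² = +0.048619 m.
a = ω²·d²x/dθ² = (22.83)²·(+0.048619) = +25.338 m/s²;  |a| = 25.338 m/s².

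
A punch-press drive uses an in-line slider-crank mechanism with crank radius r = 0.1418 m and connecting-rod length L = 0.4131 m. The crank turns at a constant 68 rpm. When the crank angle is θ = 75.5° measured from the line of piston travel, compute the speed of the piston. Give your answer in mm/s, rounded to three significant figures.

ω = 2π·68/60 = 7.121 rad/s
For an in-line slider-crank, x = r cosθ + √(L² − r² sin²θ), so v = −rω sinθ·[1 + r cosθ/√(L² − r² sin²θ)].
With r = 0.1418 m, L = 0.4131 m, θ = 75.5°: √(L² − r² sin²θ) = 0.38962 m.
v = −0.1418·7.121·0.96815·[1 + 0.1418·0.25038/0.38962] = -1.0667 m/s.
|v| = 1.0667 m/s = 1066.7 mm/s.

1070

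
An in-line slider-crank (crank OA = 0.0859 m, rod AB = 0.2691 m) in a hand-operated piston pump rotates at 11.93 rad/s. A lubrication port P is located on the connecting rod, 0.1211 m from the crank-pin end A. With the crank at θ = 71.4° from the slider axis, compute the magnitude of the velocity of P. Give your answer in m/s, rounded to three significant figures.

ω = 11.93 rad/s.  Crank-pin speed |V_A| = rω = 1.0248 m/s, perpendicular to OA.
Rod angle: sinφ = −(r/L) sinθ ⇒ φ = -17.610°; ω_rod = −rω cosθ/√(L²−r²sin²θ) = -1.2744 rad/s.
V_P = V_A + ω_rod × AP, with AP = 0.1211 m along the rod.
Components: V_Px = −rω sinθ − a·ω_rod·sinφ = -1.018 m/s;  V_Py = rω cosθ + a·ω_rod·cosφ = +0.17977 m/s.
|V_P| = √(V_Px² + V_Py²) = 1.0337 m/s.

1.03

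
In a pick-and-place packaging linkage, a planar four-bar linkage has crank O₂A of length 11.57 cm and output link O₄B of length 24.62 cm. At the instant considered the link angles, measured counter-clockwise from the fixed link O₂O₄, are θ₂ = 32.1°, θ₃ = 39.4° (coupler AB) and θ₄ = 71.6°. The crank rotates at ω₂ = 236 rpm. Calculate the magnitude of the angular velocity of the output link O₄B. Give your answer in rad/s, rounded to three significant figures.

2.77

ω₂ = 24.71 rad/s (from 236 rpm).
Differentiating the loop-closure r₂e^{iθ₂}+r₃e^{iθ₃}=r₁+r₄e^{iθ₄} gives r₂ω₂e^{iθ₂}+r₃ω₃e^{iθ₃}=r₄ω₄e^{iθ₄}.
Eliminating the other unknown: ω₄ = r₂ω₂ sin(θ₂−θ₃) / [r₄ sin(θ₄−θ₃)].
Numerator sine = -0.12706; denominator sine = +0.53288.
Result = 0.1157·24.71·(-0.12706) / (0.2462·(+0.53288)) = -2.7694 rad/s; magnitude 2.7694 rad/s.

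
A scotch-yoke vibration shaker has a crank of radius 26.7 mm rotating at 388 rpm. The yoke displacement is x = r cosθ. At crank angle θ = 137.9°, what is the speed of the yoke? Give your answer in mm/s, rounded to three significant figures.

ω = 40.63 rad/s (from 388 rpm).
x = r cosθ ⇒ ẋ = −rω sinθ.
|v| = rω|sinθ| = 0.0267·40.63·|sin 137.9°| = 0.72732 m/s = 727.32 mm/s.

727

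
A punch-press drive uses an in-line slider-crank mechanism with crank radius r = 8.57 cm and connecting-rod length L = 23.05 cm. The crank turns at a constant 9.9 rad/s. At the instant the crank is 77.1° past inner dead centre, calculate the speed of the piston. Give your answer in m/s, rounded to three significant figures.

0.901

ω = 9.9 rad/s
For an in-line slider-crank, x = r cosθ + √(L² − r² sin²θ), so v = −rω sinθ·[1 + r cosθ/√(L² − r² sin²θ)].
With r = 0.0857 m, L = 0.2305 m, θ = 77.1°: √(L² − r² sin²θ) = 0.21483 m.
v = −0.0857·9.9·0.97476·[1 + 0.0857·0.22325/0.21483] = -0.90067 m/s.
|v| = 0.90067 m/s.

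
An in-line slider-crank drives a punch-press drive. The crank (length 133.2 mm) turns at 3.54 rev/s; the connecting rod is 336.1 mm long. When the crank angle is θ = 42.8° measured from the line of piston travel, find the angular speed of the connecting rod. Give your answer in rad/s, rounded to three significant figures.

ω = 22.24 rad/s (converted from 3.54 rev/s).
The rod makes angle φ with the slider axis where L sinφ = r sinθ; differentiating, L cosφ·φ̇ = r ω cosθ.
L cosφ = √(L² − r² sin²θ) = 0.32369 m.
|ω_rod| = r ω |cosθ| / √(L² − r² sin²θ) = 0.1332·22.24·0.73373/0.32369 = 6.7158 rad/s.

6.72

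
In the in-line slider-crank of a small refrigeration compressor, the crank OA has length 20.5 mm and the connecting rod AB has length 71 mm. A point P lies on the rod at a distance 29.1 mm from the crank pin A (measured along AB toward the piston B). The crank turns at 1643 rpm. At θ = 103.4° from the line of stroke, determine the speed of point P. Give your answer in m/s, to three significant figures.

ω = 172.1 rad/s.  Crank-pin speed |V_A| = rω = 3.5271 m/s, perpendicular to OA.
Rod angle: sinφ = −(r/L) sinθ ⇒ φ = -16.312°; ω_rod = −rω cosθ/√(L²−r²sin²θ) = +11.996 rad/s.
V_P = V_A + ω_rod × AP, with AP = 0.0291 m along the rod.
Components: V_Px = −rω sinθ − a·ω_rod·sinφ = -3.3331 m/s;  V_Py = rω cosθ + a·ω_rod·cosφ = -0.48238 m/s.
|V_P| = √(V_Px² + V_Py²) = 3.3678 m/s.

3.37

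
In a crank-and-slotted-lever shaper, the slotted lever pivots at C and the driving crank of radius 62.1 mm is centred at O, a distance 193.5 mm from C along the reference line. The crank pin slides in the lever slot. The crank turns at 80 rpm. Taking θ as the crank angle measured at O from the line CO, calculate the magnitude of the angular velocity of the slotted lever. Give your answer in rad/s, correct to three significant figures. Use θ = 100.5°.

0.378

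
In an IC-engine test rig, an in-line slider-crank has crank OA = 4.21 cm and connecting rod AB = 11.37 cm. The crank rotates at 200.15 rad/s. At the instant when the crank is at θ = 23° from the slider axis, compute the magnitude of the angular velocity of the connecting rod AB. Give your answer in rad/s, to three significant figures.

68.9

ω = 200.2 rad/s
The rod makes angle φ with the slider axis where L sinφ = r sinθ; differentiating, L cosφ·φ̇ = r ω cosθ.
L cosφ = √(L² − r² sin²θ) = 0.1125 m.
|ω_rod| = r ω |cosθ| / √(L² − r² sin²θ) = 0.0421·200.2·0.92050/0.1125 = 68.944 rad/s.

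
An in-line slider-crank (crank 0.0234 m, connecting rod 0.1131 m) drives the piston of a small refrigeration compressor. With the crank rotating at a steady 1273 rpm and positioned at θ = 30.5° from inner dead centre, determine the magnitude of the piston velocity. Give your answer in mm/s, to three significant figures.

1870

ω = 2π·1273/60 = 133.3 rad/s
For an in-line slider-crank, x = r cosθ + √(L² − r² sin²θ), so v = −rω sinθ·[1 + r cosθ/√(L² − r² sin²θ)].
With r = 0.0234 m, L = 0.1131 m, θ = 30.5°: √(L² − r² sin²θ) = 0.11247 m.
v = −0.0234·133.3·0.50754·[1 + 0.0234·0.86163/0.11247] = -1.867 m/s.
|v| = 1.867 m/s = 1867 mm/s.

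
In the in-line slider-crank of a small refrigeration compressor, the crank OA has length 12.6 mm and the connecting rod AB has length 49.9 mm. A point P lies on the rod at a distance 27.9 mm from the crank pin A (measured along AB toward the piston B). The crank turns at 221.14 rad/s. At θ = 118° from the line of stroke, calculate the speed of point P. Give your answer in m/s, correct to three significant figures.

2.36

ω = 221.1 rad/s.  Crank-pin speed |V_A| = rω = 2.7864 m/s, perpendicular to OA.
Rod angle: sinφ = −(r/L) sinθ ⇒ φ = -12.882°; ω_rod = −rω cosθ/√(L²−r²sin²θ) = +26.892 rad/s.
V_P = V_A + ω_rod × AP, with AP = 0.0279 m along the rod.
Components: V_Px = −rω sinθ − a·ω_rod·sinφ = -2.2929 m/s;  V_Py = rω cosθ + a·ω_rod·cosφ = -0.57673 m/s.
|V_P| = √(V_Px² + V_Py²) = 2.3644 m/s.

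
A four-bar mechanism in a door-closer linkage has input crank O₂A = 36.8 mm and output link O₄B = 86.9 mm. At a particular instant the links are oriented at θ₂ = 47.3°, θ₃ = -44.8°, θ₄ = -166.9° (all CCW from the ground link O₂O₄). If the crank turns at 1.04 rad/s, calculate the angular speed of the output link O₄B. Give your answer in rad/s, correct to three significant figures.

ω₂ = 1.04 rad/s
Differentiating the loop-closure r₂e^{iθ₂}+r₃e^{iθ₃}=r₁+r₄e^{iθ₄} gives r₂ω₂e^{iθ₂}+r₃ω₃e^{iθ₃}=r₄ω₄e^{iθ₄}.
Eliminating the other unknown: ω₄ = r₂ω₂ sin(θ₂−θ₃) / [r₄ sin(θ₄−θ₃)].
Numerator sine = +0.99933; denominator sine = -0.84712.
Result = 0.0368·1.04·(+0.99933) / (0.0869·(-0.84712)) = -0.51955 rad/s; magnitude 0.51955 rad/s.

0.520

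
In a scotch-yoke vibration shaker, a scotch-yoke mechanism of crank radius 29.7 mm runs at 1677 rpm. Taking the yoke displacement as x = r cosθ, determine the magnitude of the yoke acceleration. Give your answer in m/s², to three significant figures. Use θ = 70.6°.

304

ω = 175.6 rad/s (from 1677 rpm).
x = r cosθ ⇒ ẍ = −rω² cosθ (ω constant).
|a| = rω²|cosθ| = 0.0297·(175.6)²·|cos 70.6°| = 304.25 m/s².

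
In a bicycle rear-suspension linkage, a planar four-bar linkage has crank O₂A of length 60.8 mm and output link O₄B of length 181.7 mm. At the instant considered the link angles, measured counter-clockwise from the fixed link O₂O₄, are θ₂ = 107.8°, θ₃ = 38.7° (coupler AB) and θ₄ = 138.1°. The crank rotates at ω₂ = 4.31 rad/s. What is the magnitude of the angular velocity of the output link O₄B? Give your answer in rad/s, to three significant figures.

ω₂ = 4.31 rad/s
Differentiating the loop-closure r₂e^{iθ₂}+r₃e^{iθ₃}=r₁+r₄e^{iθ₄} gives r₂ω₂e^{iθ₂}+r₃ω₃e^{iθ₃}=r₄ω₄e^{iθ₄}.
Eliminating the other unknown: ω₄ = r₂ω₂ sin(θ₂−θ₃) / [r₄ sin(θ₄−θ₃)].
Numerator sine = +0.93420; denominator sine = +0.98657.
Result = 0.0608·4.31·(+0.93420) / (0.1817·(+0.98657)) = +1.3656 rad/s; magnitude 1.3656 rad/s.

1.37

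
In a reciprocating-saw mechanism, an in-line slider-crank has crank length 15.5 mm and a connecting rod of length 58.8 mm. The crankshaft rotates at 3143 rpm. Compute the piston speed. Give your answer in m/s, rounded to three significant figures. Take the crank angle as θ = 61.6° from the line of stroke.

5.07

ω = 2π·3143/60 = 329.1 rad/s
For an in-line slider-crank, x = r cosθ + √(L² − r² sin²θ), so v = −rω sinθ·[1 + r cosθ/√(L² − r² sin²θ)].
With r = 0.0155 m, L = 0.0588 m, θ = 61.6°: √(L² − r² sin²θ) = 0.057197 m.
v = −0.0155·329.1·0.87965·[1 + 0.0155·0.47562/0.057197] = -5.066 m/s.
|v| = 5.066 m/s.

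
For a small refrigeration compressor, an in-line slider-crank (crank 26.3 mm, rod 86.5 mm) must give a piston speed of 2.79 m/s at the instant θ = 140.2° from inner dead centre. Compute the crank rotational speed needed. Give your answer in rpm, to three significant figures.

2080

For an in-line slider-crank, |v_piston| = rω|sinθ|·[1 + r cosθ/√(L² − r² sin²θ)].
With r = 0.0263 m, L = 0.0865 m, θ = 140.2°: the bracketed kinematic factor |dx/dθ| = 0.012826 m.
ω = v/|dx/dθ| = 2.79/0.012826 = 217.53 rad/s.
N = 60ω/(2π) = 2077.3 rpm.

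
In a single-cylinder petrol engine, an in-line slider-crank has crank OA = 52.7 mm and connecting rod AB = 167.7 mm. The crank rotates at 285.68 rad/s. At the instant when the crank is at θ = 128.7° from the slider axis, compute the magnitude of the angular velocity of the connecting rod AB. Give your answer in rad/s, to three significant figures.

57.9

ω = 285.7 rad/s
The rod makes angle φ with the slider axis where L sinφ = r sinθ; differentiating, L cosφ·φ̇ = r ω cosθ.
L cosφ = √(L² − r² sin²θ) = 0.16258 m.
|ω_rod| = r ω |cosθ| / √(L² − r² sin²θ) = 0.0527·285.7·0.62524/0.16258 = 57.9 rad/s.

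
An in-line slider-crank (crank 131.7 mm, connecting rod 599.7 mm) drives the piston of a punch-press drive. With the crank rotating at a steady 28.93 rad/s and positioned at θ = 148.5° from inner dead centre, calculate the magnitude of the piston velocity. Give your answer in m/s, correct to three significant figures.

1.62

ω = 28.93 rad/s
For an in-line slider-crank, x = r cosθ + √(L² − r² sin²θ), so v = −rω sinθ·[1 + r cosθ/√(L² − r² sin²θ)].
With r = 0.1317 m, L = 0.5997 m, θ = 148.5°: √(L² − r² sin²θ) = 0.59574 m.
v = −0.1317·28.93·0.52250·[1 + 0.1317·-0.85264/0.59574] = -1.6155 m/s.
|v| = 1.6155 m/s.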